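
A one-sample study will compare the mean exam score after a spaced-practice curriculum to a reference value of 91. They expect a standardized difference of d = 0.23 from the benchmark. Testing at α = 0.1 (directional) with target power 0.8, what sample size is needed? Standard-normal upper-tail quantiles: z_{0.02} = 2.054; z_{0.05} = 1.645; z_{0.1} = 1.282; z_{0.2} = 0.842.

For a one-sample test: n = ((z_{α} + z_β) / d)².
z_{α} + z_β = 1.282 + 0.842 = 2.124.
n = (2.124 / 0.23)² = 9.235² = 85.28.
Round up.

n = 86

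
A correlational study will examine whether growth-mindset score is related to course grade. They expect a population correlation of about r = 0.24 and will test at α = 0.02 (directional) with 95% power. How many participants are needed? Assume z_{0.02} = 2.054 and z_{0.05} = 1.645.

Fisher's z: C = ½·ln((1+r)/(1−r)) = ½·ln(1.6316) = 0.2448.
n = ((z_{α} + z_β)/C)² + 3.
(2.054 + 1.645) / 0.2448 = 3.699 / 0.2448 = 15.110.
n = 15.110² + 3 = 228.32 + 3 = 231.3.
Round up.

n = 232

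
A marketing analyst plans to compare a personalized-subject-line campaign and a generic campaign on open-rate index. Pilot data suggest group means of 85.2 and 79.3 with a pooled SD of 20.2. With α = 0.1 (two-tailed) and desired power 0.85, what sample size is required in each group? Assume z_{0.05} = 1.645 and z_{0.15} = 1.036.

Cohen's d = |M₁ − M₂| / SD_pooled = |85.2 − 79.3| / 20.2 = 5.9 / 20.2 = 0.292.
For two independent groups with equal n: n = 2·((z_{α/2} + z_β) / d)².
z_{α/2} + z_β = 1.645 + 1.036 = 2.681.
n = 2 × (2.681 / 0.292)² = 2 × 9.182² = 2 × 84.30 = 168.6.
Round up to the next whole participant.

n = 169 per group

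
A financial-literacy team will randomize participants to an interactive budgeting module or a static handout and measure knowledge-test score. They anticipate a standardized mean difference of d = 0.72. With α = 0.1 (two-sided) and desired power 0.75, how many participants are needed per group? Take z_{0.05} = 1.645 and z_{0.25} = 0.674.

For two independent groups with equal n: n = 2·((z_{α/2} + z_β) / d)².
z_{α/2} + z_β = 1.645 + 0.674 = 2.319.
n = 2 × (2.319 / 0.72)² = 2 × 3.221² = 2 × 10.37 = 20.7.
Round up to the next whole participant.

n = 21 per group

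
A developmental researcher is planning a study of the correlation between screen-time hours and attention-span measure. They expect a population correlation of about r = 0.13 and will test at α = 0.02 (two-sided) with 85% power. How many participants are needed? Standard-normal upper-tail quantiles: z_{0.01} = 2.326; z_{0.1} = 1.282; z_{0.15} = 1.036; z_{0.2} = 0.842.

n = 665

Fisher's z: C = ½·ln((1+r)/(1−r)) = ½·ln(1.2989) = 0.1307.
n = ((z_{α/2} + z_β)/C)² + 3.
(2.326 + 1.036) / 0.1307 = 3.362 / 0.1307 = 25.723.
n = 25.723² + 3 = 661.67 + 3 = 664.7.
Round up.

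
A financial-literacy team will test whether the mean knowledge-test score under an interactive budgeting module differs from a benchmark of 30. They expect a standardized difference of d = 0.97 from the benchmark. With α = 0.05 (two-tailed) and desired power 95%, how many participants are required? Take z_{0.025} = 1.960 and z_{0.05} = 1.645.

For a one-sample test: n = ((z_{α/2} + z_β) / d)².
z_{α/2} + z_β = 1.960 + 1.645 = 3.605.
n = (3.605 / 0.97)² = 3.716² = 13.81.
Round up.

n = 14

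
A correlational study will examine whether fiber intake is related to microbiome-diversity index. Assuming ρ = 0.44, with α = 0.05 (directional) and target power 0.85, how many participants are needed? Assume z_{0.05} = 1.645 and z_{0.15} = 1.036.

n = 36

Fisher's z: C = ½·ln((1+r)/(1−r)) = ½·ln(2.5714) = 0.4722.
n = ((z_{α} + z_β)/C)² + 3.
(1.645 + 1.036) / 0.4722 = 2.681 / 0.4722 = 5.678.
n = 5.678² + 3 = 32.24 + 3 = 35.2.
Round up.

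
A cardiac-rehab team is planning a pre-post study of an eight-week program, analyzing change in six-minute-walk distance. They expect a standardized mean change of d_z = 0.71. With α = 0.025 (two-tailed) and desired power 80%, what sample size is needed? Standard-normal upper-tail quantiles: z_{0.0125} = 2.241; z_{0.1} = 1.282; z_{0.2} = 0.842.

n = 19 pairs

For a paired (one-sample on differences) test: n = ((z_{α/2} + z_β) / d)².
z_{α/2} + z_β = 2.241 + 0.842 = 3.083.
n = (3.083 / 0.71)² = 4.342² = 18.86.
Round up.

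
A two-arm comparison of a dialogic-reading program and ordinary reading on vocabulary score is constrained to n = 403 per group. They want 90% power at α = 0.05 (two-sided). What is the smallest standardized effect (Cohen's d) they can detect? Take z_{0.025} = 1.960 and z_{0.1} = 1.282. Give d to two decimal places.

d_min ≈ 0.23

For two independent groups of n = 403 each: d_min = (z_{α/2} + z_β)·√(2/n).
z-sum = 1.960 + 1.282 = 3.242.
d_min = 3.242 × √(2/403) = 3.242 × 0.0704 = 0.228.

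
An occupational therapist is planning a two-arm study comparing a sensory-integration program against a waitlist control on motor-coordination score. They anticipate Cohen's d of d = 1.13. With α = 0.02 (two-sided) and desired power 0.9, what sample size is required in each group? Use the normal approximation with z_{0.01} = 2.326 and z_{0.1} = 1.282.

n = 21 per group

For two independent groups with equal n: n = 2·((z_{α/2} + z_β) / d)².
z_{α/2} + z_β = 2.326 + 1.282 = 3.608.
n = 2 × (3.608 / 1.13)² = 2 × 3.193² = 2 × 10.19 = 20.4.
Round up to the next whole participant.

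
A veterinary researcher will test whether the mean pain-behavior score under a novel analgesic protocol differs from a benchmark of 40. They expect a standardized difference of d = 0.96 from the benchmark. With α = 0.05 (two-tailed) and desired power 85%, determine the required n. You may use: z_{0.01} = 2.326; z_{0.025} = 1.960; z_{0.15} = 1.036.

For a one-sample test: n = ((z_{α/2} + z_β) / d)².
z_{α/2} + z_β = 1.960 + 1.036 = 2.996.
n = (2.996 / 0.96)² = 3.121² = 9.74.
Round up.

n = 10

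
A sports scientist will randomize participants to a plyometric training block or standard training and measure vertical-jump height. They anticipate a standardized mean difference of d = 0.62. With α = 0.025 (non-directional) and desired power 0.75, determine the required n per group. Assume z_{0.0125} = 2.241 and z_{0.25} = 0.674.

For two independent groups with equal n: n = 2·((z_{α/2} + z_β) / d)².
z_{α/2} + z_β = 2.241 + 0.674 = 2.915.
n = 2 × (2.915 / 0.62)² = 2 × 4.702² = 2 × 22.11 = 44.2.
Round up to the next whole participant.

n = 45 per group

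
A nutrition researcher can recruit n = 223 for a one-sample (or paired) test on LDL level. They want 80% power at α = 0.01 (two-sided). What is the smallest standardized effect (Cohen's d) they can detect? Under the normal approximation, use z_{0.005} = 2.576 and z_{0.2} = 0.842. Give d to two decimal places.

For a single sample (or paired design) of n = 223: d_min = (z_{α/2} + z_β)/√n.
z-sum = 2.576 + 0.842 = 3.418.
d_min = 3.418 / √223 = 3.418 / 14.933 = 0.229.

d_min ≈ 0.23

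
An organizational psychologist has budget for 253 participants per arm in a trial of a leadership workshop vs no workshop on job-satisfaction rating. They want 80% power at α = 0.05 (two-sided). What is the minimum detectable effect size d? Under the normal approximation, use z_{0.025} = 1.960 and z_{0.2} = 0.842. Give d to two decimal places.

For two independent groups of n = 253 each: d_min = (z_{α/2} + z_β)·√(2/n).
z-sum = 1.960 + 0.842 = 2.802.
d_min = 2.802 × √(2/253) = 2.802 × 0.0889 = 0.249.

d_min ≈ 0.25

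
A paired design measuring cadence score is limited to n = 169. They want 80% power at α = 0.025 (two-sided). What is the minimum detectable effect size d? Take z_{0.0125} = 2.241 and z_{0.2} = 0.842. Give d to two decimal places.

d_min ≈ 0.24

For a single sample (or paired design) of n = 169: d_min = (z_{α/2} + z_β)/√n.
z-sum = 2.241 + 0.842 = 3.083.
d_min = 3.083 / √169 = 3.083 / 13.000 = 0.237.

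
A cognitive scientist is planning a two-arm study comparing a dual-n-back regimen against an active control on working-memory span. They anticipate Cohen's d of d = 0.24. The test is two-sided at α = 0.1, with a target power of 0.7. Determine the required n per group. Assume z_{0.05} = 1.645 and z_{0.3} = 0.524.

n = 164 per group

For two independent groups with equal n: n = 2·((z_{α/2} + z_β) / d)².
z_{α/2} + z_β = 1.645 + 0.524 = 2.169.
n = 2 × (2.169 / 0.24)² = 2 × 9.037² = 2 × 81.68 = 163.4.
Round up to the next whole participant.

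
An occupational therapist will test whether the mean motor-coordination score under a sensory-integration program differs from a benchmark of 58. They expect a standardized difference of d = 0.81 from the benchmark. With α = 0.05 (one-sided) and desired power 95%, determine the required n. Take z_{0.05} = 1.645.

n = 17

For a one-sample test: n = ((z_{α} + z_β) / d)².
z_{α} + z_β = 1.645 + 1.645 = 3.290.
n = (3.290 / 0.81)² = 4.062² = 16.50.
Round up.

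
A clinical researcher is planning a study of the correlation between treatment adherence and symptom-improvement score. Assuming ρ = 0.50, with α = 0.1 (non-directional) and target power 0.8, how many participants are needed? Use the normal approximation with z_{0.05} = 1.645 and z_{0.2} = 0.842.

n = 24

Fisher's z: C = ½·ln((1+r)/(1−r)) = ½·ln(3.0000) = 0.5493.
n = ((z_{α/2} + z_β)/C)² + 3.
(1.645 + 0.842) / 0.5493 = 2.487 / 0.5493 = 4.528.
n = 4.528² + 3 = 20.50 + 3 = 23.5.
Round up.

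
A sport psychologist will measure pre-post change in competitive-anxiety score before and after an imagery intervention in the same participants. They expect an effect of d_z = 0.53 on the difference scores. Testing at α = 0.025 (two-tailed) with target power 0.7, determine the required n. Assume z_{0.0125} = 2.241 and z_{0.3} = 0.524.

n = 28 pairs

For a paired (one-sample on differences) test: n = ((z_{α/2} + z_β) / d)².
z_{α/2} + z_β = 2.241 + 0.524 = 2.765.
n = (2.765 / 0.53)² = 5.217² = 27.22.
Round up.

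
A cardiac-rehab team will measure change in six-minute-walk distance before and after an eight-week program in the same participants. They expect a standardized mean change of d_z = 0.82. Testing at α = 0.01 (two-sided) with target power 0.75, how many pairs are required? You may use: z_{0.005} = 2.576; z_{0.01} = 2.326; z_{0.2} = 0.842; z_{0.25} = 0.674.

n = 16 pairs

For a paired (one-sample on differences) test: n = ((z_{α/2} + z_β) / d)².
z_{α/2} + z_β = 2.576 + 0.674 = 3.250.
n = (3.250 / 0.82)² = 3.963² = 15.71.
Round up.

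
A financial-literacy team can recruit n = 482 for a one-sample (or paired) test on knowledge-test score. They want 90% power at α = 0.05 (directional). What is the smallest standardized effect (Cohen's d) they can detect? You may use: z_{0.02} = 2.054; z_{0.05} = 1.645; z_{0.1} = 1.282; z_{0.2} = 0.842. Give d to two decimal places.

d_min ≈ 0.13

For a single sample (or paired design) of n = 482: d_min = (z_{α} + z_β)/√n.
z-sum = 1.645 + 1.282 = 2.927.
d_min = 2.927 / √482 = 2.927 / 21.954 = 0.133.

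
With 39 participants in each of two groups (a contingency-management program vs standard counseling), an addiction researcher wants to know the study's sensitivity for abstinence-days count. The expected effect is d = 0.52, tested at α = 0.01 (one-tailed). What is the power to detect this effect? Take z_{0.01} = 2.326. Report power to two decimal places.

For two equal groups, power = Φ(d·√(n/2) − z_{α}).
d·√(n/2) = 0.52 × √(39/2) = 0.52 × 4.416 = 2.296.
z_β = 2.296 − 2.326 = -0.030.
Power = Φ(-0.030) = 0.488.

power ≈ 0.49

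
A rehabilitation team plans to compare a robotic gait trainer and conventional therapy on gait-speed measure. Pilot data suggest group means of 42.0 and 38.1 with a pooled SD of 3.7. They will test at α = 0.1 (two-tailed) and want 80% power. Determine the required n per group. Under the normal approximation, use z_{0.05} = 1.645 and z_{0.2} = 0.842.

n = 12 per group

Cohen's d = |M₁ − M₂| / SD_pooled = |42.0 − 38.1| / 3.7 = 3.9 / 3.7 = 1.054.
For two independent groups with equal n: n = 2·((z_{α/2} + z_β) / d)².
z_{α/2} + z_β = 1.645 + 0.842 = 2.487.
n = 2 × (2.487 / 1.054)² = 2 × 2.360² = 2 × 5.57 = 11.1.
Round up to the next whole participant.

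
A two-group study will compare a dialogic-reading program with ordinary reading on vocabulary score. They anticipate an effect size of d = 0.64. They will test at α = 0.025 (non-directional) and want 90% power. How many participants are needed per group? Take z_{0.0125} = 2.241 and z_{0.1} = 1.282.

n = 61 per group

For two independent groups with equal n: n = 2·((z_{α/2} + z_β) / d)².
z_{α/2} + z_β = 2.241 + 1.282 = 3.523.
n = 2 × (3.523 / 0.64)² = 2 × 5.505² = 2 × 30.30 = 60.6.
Round up to the next whole participant.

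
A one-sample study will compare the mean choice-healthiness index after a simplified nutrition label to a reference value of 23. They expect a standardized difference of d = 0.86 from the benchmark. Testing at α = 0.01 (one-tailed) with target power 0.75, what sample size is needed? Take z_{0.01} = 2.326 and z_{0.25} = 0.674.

n = 13

For a one-sample test: n = ((z_{α} + z_β) / d)².
z_{α} + z_β = 2.326 + 0.674 = 3.000.
n = (3.000 / 0.86)² = 3.488² = 12.17.
Round up.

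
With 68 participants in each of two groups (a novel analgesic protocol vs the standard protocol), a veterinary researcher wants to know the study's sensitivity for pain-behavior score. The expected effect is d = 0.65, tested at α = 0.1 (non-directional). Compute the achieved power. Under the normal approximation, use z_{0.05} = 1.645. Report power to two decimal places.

For two equal groups, power = Φ(d·√(n/2) − z_{α/2}).
d·√(n/2) = 0.65 × √(68/2) = 0.65 × 5.831 = 3.790.
z_β = 3.790 − 1.645 = 2.145.
Power = Φ(2.145) = 0.984.

power ≈ 0.98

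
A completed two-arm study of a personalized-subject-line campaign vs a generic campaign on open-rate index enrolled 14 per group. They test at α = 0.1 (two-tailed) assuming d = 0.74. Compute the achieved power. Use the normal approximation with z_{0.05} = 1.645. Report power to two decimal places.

power ≈ 0.62

For two equal groups, power = Φ(d·√(n/2) − z_{α/2}).
d·√(n/2) = 0.74 × √(14/2) = 0.74 × 2.646 = 1.958.
z_β = 1.958 − 1.645 = 0.313.
Power = Φ(0.313) = 0.623.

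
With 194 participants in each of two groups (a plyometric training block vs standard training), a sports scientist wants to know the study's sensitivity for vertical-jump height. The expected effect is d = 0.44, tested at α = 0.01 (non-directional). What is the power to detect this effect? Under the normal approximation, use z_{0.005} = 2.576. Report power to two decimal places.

For two equal groups, power = Φ(d·√(n/2) − z_{α/2}).
d·√(n/2) = 0.44 × √(194/2) = 0.44 × 9.849 = 4.333.
z_β = 4.333 − 2.576 = 1.757.
Power = Φ(1.757) = 0.961.

power ≈ 0.96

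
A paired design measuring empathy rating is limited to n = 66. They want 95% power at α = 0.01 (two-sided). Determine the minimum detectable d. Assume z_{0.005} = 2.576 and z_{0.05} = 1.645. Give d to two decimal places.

For a single sample (or paired design) of n = 66: d_min = (z_{α/2} + z_β)/√n.
z-sum = 2.576 + 1.645 = 4.221.
d_min = 4.221 / √66 = 4.221 / 8.124 = 0.520.

d_min ≈ 0.52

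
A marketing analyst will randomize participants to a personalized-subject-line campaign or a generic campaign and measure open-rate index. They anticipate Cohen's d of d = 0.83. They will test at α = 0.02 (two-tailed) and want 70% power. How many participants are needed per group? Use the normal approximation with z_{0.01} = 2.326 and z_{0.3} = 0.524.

For two independent groups with equal n: n = 2·((z_{α/2} + z_β) / d)².
z_{α/2} + z_β = 2.326 + 0.524 = 2.850.
n = 2 × (2.850 / 0.83)² = 2 × 3.434² = 2 × 11.79 = 23.6.
Round up to the next whole participant.

n = 24 per group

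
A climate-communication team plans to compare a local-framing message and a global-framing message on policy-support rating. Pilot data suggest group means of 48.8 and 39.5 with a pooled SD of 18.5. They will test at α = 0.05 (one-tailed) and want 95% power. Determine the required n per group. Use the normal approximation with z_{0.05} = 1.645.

Cohen's d = |M₁ − M₂| / SD_pooled = |48.8 − 39.5| / 18.5 = 9.3 / 18.5 = 0.503.
For two independent groups with equal n: n = 2·((z_{α} + z_β) / d)².
z_{α} + z_β = 1.645 + 1.645 = 3.290.
n = 2 × (3.290 / 0.503)² = 2 × 6.541² = 2 × 42.78 = 85.6.
Round up to the next whole participant.

n = 86 per group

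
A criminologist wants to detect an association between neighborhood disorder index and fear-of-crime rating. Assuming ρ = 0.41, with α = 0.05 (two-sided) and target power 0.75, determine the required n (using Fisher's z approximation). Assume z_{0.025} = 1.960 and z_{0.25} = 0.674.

n = 40

Fisher's z: C = ½·ln((1+r)/(1−r)) = ½·ln(2.3898) = 0.4356.
n = ((z_{α/2} + z_β)/C)² + 3.
(1.960 + 0.674) / 0.4356 = 2.634 / 0.4356 = 6.047.
n = 6.047² + 3 = 36.56 + 3 = 39.6.
Round up.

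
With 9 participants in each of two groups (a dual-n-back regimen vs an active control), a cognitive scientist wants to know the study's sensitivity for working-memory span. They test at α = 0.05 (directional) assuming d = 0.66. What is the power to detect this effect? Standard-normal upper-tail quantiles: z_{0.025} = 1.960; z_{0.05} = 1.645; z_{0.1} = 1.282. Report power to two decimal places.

power ≈ 0.40

For two equal groups, power = Φ(d·√(n/2) − z_{α}).
d·√(n/2) = 0.66 × √(9/2) = 0.66 × 2.121 = 1.400.
z_β = 1.400 − 1.645 = -0.245.
Power = Φ(-0.245) = 0.403.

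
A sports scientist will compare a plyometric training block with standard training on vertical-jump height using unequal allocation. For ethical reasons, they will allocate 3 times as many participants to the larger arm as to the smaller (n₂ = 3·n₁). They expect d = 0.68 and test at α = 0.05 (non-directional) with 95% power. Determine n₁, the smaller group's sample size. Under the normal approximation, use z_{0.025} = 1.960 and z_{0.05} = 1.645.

With allocation ratio k = n₂/n₁ = 3, Var(x̄₁−x̄₂) = σ²(1/n₁ + 1/(k·n₁)) = σ²·(k+1)/(k·n₁).
So n₁ = (1 + 1/k)·((z_{α/2} + z_β)/d)² = 1.333 × (3.605/0.68)².
n₁ = 1.333 × 28.11 = 37.5.
Round up: n₁ = 38, giving n₂ = 3 × 38 = 114.

n₁ = 38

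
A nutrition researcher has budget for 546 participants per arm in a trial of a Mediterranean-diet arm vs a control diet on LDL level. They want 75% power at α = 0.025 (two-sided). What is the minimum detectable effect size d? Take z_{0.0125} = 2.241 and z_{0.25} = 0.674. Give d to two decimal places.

For two independent groups of n = 546 each: d_min = (z_{α/2} + z_β)·√(2/n).
z-sum = 2.241 + 0.674 = 2.915.
d_min = 2.915 × √(2/546) = 2.915 × 0.0605 = 0.176.

d_min ≈ 0.18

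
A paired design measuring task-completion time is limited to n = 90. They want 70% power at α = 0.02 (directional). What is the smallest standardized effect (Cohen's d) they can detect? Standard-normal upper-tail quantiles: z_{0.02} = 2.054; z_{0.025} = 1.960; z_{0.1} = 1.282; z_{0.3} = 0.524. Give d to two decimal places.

For a single sample (or paired design) of n = 90: d_min = (z_{α} + z_β)/√n.
z-sum = 2.054 + 0.524 = 2.578.
d_min = 2.578 / √90 = 2.578 / 9.487 = 0.272.

d_min ≈ 0.27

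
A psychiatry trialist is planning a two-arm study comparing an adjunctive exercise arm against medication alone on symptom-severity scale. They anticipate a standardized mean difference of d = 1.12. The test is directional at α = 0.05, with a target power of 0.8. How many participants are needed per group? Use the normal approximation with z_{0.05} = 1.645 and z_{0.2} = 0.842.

n = 10 per group

For two independent groups with equal n: n = 2·((z_{α} + z_β) / d)².
z_{α} + z_β = 1.645 + 0.842 = 2.487.
n = 2 × (2.487 / 1.12)² = 2 × 2.221² = 2 × 4.93 = 9.9.
Round up to the next whole participant.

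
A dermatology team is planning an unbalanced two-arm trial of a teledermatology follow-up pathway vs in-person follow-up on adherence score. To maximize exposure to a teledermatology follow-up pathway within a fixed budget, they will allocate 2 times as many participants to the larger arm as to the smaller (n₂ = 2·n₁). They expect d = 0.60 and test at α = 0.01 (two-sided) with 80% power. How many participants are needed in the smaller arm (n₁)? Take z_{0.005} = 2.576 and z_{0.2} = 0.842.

n₁ = 49

With allocation ratio k = n₂/n₁ = 2, Var(x̄₁−x̄₂) = σ²(1/n₁ + 1/(k·n₁)) = σ²·(k+1)/(k·n₁).
So n₁ = (1 + 1/k)·((z_{α/2} + z_β)/d)² = 1.500 × (3.418/0.60)².
n₁ = 1.500 × 32.45 = 48.7.
Round up: n₁ = 49, giving n₂ = 2 × 49 = 98.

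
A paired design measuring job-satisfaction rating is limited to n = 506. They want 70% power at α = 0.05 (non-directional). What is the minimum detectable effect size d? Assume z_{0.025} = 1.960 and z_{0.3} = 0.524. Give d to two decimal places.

For a single sample (or paired design) of n = 506: d_min = (z_{α/2} + z_β)/√n.
z-sum = 1.960 + 0.524 = 2.484.
d_min = 2.484 / √506 = 2.484 / 22.494 = 0.110.

d_min ≈ 0.11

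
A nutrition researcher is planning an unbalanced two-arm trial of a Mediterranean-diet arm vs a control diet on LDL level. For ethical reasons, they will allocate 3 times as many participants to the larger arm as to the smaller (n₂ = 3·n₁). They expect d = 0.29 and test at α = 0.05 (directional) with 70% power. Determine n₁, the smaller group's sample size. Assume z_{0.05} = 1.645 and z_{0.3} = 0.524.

With allocation ratio k = n₂/n₁ = 3, Var(x̄₁−x̄₂) = σ²(1/n₁ + 1/(k·n₁)) = σ²·(k+1)/(k·n₁).
So n₁ = (1 + 1/k)·((z_{α} + z_β)/d)² = 1.333 × (2.169/0.29)².
n₁ = 1.333 × 55.94 = 74.6.
Round up: n₁ = 75, giving n₂ = 3 × 75 = 225.

n₁ = 75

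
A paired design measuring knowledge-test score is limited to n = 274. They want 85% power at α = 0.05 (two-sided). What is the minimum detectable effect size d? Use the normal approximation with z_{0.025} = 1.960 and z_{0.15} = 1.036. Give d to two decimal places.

d_min ≈ 0.18

For a single sample (or paired design) of n = 274: d_min = (z_{α/2} + z_β)/√n.
z-sum = 1.960 + 1.036 = 2.996.
d_min = 2.996 / √274 = 2.996 / 16.553 = 0.181.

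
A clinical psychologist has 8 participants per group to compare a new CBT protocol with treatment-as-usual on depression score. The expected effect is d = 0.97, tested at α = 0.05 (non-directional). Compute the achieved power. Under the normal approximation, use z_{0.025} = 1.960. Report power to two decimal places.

For two equal groups, power = Φ(d·√(n/2) − z_{α/2}).
d·√(n/2) = 0.97 × √(8/2) = 0.97 × 2.000 = 1.940.
z_β = 1.940 − 1.960 = -0.020.
Power = Φ(-0.020) = 0.492.

power ≈ 0.49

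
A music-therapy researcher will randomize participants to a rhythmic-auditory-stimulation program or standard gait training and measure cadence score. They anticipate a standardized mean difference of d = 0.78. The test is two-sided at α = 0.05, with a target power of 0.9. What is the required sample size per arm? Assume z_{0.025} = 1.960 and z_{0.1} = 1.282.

n = 35 per group

For two independent groups with equal n: n = 2·((z_{α/2} + z_β) / d)².
z_{α/2} + z_β = 1.960 + 1.282 = 3.242.
n = 2 × (3.242 / 0.78)² = 2 × 4.156² = 2 × 17.28 = 34.6.
Round up to the next whole participant.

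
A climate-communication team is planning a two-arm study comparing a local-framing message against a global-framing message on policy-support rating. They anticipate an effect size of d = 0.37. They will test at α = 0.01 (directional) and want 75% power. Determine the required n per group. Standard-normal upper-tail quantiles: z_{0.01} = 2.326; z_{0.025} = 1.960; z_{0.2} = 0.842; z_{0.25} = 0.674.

For two independent groups with equal n: n = 2·((z_{α} + z_β) / d)².
z_{α} + z_β = 2.326 + 0.674 = 3.000.
n = 2 × (3.000 / 0.37)² = 2 × 8.108² = 2 × 65.74 = 131.5.
Round up to the next whole participant.

n = 132 per group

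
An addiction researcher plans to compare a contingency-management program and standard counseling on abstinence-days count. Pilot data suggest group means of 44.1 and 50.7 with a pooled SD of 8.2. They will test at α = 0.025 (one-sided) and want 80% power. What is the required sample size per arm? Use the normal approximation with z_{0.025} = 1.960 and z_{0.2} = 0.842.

Cohen's d = |M₁ − M₂| / SD_pooled = |44.1 − 50.7| / 8.2 = 6.6 / 8.2 = 0.805.
For two independent groups with equal n: n = 2·((z_{α} + z_β) / d)².
z_{α} + z_β = 1.960 + 0.842 = 2.802.
n = 2 × (2.802 / 0.805)² = 2 × 3.481² = 2 × 12.12 = 24.2.
Round up to the next whole participant.

n = 25 per group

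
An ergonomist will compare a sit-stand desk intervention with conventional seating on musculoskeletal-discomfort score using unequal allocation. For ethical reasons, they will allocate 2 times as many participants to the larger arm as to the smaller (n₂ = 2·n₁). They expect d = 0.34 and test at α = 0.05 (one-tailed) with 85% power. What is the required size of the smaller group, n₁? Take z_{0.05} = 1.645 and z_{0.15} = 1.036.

With allocation ratio k = n₂/n₁ = 2, Var(x̄₁−x̄₂) = σ²(1/n₁ + 1/(k·n₁)) = σ²·(k+1)/(k·n₁).
So n₁ = (1 + 1/k)·((z_{α} + z_β)/d)² = 1.500 × (2.681/0.34)².
n₁ = 1.500 × 62.18 = 93.3.
Round up: n₁ = 94, giving n₂ = 2 × 94 = 188.

n₁ = 94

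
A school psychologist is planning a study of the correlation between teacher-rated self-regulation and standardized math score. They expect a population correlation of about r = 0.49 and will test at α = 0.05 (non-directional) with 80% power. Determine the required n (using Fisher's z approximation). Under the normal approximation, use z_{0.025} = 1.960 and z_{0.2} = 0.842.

Fisher's z: C = ½·ln((1+r)/(1−r)) = ½·ln(2.9216) = 0.5361.
n = ((z_{α/2} + z_β)/C)² + 3.
(1.960 + 0.842) / 0.5361 = 2.802 / 0.5361 = 5.227.
n = 5.227² + 3 = 27.32 + 3 = 30.3.
Round up.

n = 31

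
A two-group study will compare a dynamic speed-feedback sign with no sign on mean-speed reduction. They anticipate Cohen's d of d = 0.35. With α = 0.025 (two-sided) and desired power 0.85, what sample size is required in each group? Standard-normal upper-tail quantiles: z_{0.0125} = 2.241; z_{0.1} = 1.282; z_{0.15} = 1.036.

n = 176 per group

For two independent groups with equal n: n = 2·((z_{α/2} + z_β) / d)².
z_{α/2} + z_β = 2.241 + 1.036 = 3.277.
n = 2 × (3.277 / 0.35)² = 2 × 9.363² = 2 × 87.66 = 175.3.
Round up to the next whole participant.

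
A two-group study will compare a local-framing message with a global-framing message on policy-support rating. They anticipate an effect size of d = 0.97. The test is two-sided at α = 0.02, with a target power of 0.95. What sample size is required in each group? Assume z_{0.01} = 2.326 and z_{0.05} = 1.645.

For two independent groups with equal n: n = 2·((z_{α/2} + z_β) / d)².
z_{α/2} + z_β = 2.326 + 1.645 = 3.971.
n = 2 × (3.971 / 0.97)² = 2 × 4.094² = 2 × 16.76 = 33.5.
Round up to the next whole participant.

n = 34 per group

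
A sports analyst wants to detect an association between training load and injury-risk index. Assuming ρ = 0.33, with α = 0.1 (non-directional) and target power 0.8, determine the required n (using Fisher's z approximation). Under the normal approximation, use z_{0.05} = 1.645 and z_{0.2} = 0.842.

n = 56

Fisher's z: C = ½·ln((1+r)/(1−r)) = ½·ln(1.9851) = 0.3428.
n = ((z_{α/2} + z_β)/C)² + 3.
(1.645 + 0.842) / 0.3428 = 2.487 / 0.3428 = 7.255.
n = 7.255² + 3 = 52.63 + 3 = 55.6.
Round up.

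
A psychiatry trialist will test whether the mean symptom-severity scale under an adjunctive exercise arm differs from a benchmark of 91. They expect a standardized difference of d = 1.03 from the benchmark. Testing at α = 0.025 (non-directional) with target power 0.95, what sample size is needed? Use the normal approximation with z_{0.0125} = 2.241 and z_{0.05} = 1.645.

n = 15

For a one-sample test: n = ((z_{α/2} + z_β) / d)².
z_{α/2} + z_β = 2.241 + 1.645 = 3.886.
n = (3.886 / 1.03)² = 3.773² = 14.23.
Round up.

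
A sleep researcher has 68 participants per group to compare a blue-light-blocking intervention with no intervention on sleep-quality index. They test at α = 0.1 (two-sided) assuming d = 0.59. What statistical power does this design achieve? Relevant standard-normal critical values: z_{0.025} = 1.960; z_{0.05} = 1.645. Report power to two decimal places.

For two equal groups, power = Φ(d·√(n/2) − z_{α/2}).
d·√(n/2) = 0.59 × √(68/2) = 0.59 × 5.831 = 3.440.
z_β = 3.440 − 1.645 = 1.795.
Power = Φ(1.795) = 0.964.

power ≈ 0.96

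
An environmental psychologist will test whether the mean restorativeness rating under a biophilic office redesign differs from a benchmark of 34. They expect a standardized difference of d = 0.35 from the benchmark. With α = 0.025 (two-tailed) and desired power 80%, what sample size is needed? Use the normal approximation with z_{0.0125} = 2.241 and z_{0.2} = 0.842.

n = 78

For a one-sample test: n = ((z_{α/2} + z_β) / d)².
z_{α/2} + z_β = 2.241 + 0.842 = 3.083.
n = (3.083 / 0.35)² = 8.809² = 77.59.
Round up.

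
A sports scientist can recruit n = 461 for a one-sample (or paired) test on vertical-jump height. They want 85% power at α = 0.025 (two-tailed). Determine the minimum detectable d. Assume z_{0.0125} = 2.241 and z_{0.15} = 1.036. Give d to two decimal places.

For a single sample (or paired design) of n = 461: d_min = (z_{α/2} + z_β)/√n.
z-sum = 2.241 + 1.036 = 3.277.
d_min = 3.277 / √461 = 3.277 / 21.471 = 0.153.

d_min ≈ 0.15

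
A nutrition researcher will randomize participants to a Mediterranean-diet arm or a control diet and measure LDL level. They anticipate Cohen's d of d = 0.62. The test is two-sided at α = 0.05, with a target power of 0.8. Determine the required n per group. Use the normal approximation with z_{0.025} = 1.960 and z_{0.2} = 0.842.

n = 41 per group

For two independent groups with equal n: n = 2·((z_{α/2} + z_β) / d)².
z_{α/2} + z_β = 1.960 + 0.842 = 2.802.
n = 2 × (2.802 / 0.62)² = 2 × 4.519² = 2 × 20.42 = 40.8.
Round up to the next whole participant.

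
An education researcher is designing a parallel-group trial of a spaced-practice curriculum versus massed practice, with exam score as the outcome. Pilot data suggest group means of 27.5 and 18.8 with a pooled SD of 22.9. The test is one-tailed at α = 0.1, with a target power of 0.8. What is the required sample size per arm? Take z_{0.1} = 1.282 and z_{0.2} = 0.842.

n = 63 per group

Cohen's d = |M₁ − M₂| / SD_pooled = |27.5 − 18.8| / 22.9 = 8.7 / 22.9 = 0.380.
For two independent groups with equal n: n = 2·((z_{α} + z_β) / d)².
z_{α} + z_β = 1.282 + 0.842 = 2.124.
n = 2 × (2.124 / 0.380)² = 2 × 5.589² = 2 × 31.24 = 62.5.
Round up to the next whole participant.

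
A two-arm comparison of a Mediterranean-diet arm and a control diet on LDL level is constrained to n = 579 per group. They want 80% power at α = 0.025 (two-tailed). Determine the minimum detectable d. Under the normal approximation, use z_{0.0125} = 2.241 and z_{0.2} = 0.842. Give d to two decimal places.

d_min ≈ 0.18

For two independent groups of n = 579 each: d_min = (z_{α/2} + z_β)·√(2/n).
z-sum = 2.241 + 0.842 = 3.083.
d_min = 3.083 × √(2/579) = 3.083 × 0.0588 = 0.181.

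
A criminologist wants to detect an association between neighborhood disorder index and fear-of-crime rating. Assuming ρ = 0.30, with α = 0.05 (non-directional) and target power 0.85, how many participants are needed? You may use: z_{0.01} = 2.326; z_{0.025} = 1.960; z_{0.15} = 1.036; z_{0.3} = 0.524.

Fisher's z: C = ½·ln((1+r)/(1−r)) = ½·ln(1.8571) = 0.3095.
n = ((z_{α/2} + z_β)/C)² + 3.
(1.960 + 1.036) / 0.3095 = 2.996 / 0.3095 = 9.680.
n = 9.680² + 3 = 93.70 + 3 = 96.7.
Round up.

n = 97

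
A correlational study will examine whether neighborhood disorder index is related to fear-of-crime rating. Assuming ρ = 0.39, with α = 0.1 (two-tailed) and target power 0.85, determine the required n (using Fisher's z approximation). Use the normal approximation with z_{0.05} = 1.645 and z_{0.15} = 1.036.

Fisher's z: C = ½·ln((1+r)/(1−r)) = ½·ln(2.2787) = 0.4118.
n = ((z_{α/2} + z_β)/C)² + 3.
(1.645 + 1.036) / 0.4118 = 2.681 / 0.4118 = 6.510.
n = 6.510² + 3 = 42.39 + 3 = 45.4.
Round up.

n = 46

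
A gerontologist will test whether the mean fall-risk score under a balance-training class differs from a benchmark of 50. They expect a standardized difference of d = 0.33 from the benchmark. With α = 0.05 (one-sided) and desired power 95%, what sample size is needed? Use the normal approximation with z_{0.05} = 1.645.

For a one-sample test: n = ((z_{α} + z_β) / d)².
z_{α} + z_β = 1.645 + 1.645 = 3.290.
n = (3.290 / 0.33)² = 9.970² = 99.39.
Round up.

n = 100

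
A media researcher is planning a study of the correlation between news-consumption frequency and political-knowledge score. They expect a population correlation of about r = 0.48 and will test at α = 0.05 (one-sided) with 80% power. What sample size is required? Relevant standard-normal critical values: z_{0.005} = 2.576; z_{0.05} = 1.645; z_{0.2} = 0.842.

Fisher's z: C = ½·ln((1+r)/(1−r)) = ½·ln(2.8462) = 0.5230.
n = ((z_{α} + z_β)/C)² + 3.
(1.645 + 0.842) / 0.5230 = 2.487 / 0.5230 = 4.755.
n = 4.755² + 3 = 22.61 + 3 = 25.6.
Round up.

n = 26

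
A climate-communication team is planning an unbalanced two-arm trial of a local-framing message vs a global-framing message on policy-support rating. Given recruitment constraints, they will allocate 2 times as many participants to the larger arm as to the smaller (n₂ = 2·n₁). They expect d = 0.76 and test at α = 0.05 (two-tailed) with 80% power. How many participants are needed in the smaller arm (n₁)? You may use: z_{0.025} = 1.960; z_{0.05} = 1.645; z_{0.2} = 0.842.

With allocation ratio k = n₂/n₁ = 2, Var(x̄₁−x̄₂) = σ²(1/n₁ + 1/(k·n₁)) = σ²·(k+1)/(k·n₁).
So n₁ = (1 + 1/k)·((z_{α/2} + z_β)/d)² = 1.500 × (2.802/0.76)².
n₁ = 1.500 × 13.59 = 20.4.
Round up: n₁ = 21, giving n₂ = 2 × 21 = 42.

n₁ = 21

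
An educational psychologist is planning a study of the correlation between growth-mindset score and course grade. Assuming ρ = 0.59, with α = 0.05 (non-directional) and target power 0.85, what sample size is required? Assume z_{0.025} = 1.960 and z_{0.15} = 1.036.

n = 23

Fisher's z: C = ½·ln((1+r)/(1−r)) = ½·ln(3.8780) = 0.6777.
n = ((z_{α/2} + z_β)/C)² + 3.
(1.960 + 1.036) / 0.6777 = 2.996 / 0.6777 = 4.421.
n = 4.421² + 3 = 19.54 + 3 = 22.5.
Round up.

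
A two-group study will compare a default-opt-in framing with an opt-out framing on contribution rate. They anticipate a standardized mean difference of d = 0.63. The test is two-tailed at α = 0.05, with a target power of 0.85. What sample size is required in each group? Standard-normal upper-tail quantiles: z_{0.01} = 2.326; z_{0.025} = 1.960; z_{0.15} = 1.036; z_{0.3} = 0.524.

n = 46 per group

For two independent groups with equal n: n = 2·((z_{α/2} + z_β) / d)².
z_{α/2} + z_β = 1.960 + 1.036 = 2.996.
n = 2 × (2.996 / 0.63)² = 2 × 4.756² = 2 × 22.62 = 45.2.
Round up to the next whole participant.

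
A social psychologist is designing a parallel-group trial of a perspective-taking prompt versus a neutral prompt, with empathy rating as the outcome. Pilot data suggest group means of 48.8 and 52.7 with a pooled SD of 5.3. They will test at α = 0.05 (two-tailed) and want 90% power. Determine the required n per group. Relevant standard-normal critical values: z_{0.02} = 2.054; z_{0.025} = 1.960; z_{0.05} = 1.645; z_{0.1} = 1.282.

Cohen's d = |M₁ − M₂| / SD_pooled = |48.8 − 52.7| / 5.3 = 3.9 / 5.3 = 0.736.
For two independent groups with equal n: n = 2·((z_{α/2} + z_β) / d)².
z_{α/2} + z_β = 1.960 + 1.282 = 3.242.
n = 2 × (3.242 / 0.736)² = 2 × 4.405² = 2 × 19.40 = 38.8.
Round up to the next whole participant.

n = 39 per group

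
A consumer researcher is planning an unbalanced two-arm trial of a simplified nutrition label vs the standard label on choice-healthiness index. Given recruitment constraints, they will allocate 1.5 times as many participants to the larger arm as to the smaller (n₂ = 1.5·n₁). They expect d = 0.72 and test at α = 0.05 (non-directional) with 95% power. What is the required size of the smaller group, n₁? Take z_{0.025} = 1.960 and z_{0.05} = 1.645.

n₁ = 42

With allocation ratio k = n₂/n₁ = 1.5, Var(x̄₁−x̄₂) = σ²(1/n₁ + 1/(k·n₁)) = σ²·(k+1)/(k·n₁).
So n₁ = (1 + 1/k)·((z_{α/2} + z_β)/d)² = 1.667 × (3.605/0.72)².
n₁ = 1.667 × 25.07 = 41.8.
Round up: n₁ = 42, giving n₂ = 1.5 × 42 = 63.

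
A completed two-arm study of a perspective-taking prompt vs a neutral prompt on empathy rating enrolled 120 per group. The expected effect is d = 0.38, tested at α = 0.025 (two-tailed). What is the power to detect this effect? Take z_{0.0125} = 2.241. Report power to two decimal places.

power ≈ 0.76

For two equal groups, power = Φ(d·√(n/2) − z_{α/2}).
d·√(n/2) = 0.38 × √(120/2) = 0.38 × 7.746 = 2.943.
z_β = 2.943 − 2.241 = 0.702.
Power = Φ(0.702) = 0.759.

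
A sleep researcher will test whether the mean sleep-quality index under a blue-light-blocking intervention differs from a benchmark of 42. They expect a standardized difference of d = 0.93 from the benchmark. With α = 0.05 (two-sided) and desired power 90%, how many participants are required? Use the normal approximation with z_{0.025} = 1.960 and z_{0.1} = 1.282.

For a one-sample test: n = ((z_{α/2} + z_β) / d)².
z_{α/2} + z_β = 1.960 + 1.282 = 3.242.
n = (3.242 / 0.93)² = 3.486² = 12.15.
Round up.

n = 13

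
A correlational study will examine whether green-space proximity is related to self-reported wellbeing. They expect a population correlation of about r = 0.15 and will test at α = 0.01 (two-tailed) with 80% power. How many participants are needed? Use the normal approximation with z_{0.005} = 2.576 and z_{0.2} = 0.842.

Fisher's z: C = ½·ln((1+r)/(1−r)) = ½·ln(1.3529) = 0.1511.
n = ((z_{α/2} + z_β)/C)² + 3.
(2.576 + 0.842) / 0.1511 = 3.418 / 0.1511 = 22.621.
n = 22.621² + 3 = 511.70 + 3 = 514.7.
Round up.

n = 515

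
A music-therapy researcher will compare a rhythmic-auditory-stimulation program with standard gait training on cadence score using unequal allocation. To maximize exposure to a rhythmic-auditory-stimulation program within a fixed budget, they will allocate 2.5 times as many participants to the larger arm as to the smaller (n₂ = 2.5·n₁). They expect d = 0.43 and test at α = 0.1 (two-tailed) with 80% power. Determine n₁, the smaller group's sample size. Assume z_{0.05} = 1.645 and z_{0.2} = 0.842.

n₁ = 47

With allocation ratio k = n₂/n₁ = 2.5, Var(x̄₁−x̄₂) = σ²(1/n₁ + 1/(k·n₁)) = σ²·(k+1)/(k·n₁).
So n₁ = (1 + 1/k)·((z_{α/2} + z_β)/d)² = 1.400 × (2.487/0.43)².
n₁ = 1.400 × 33.45 = 46.8.
Round up: n₁ = 47, giving n₂ = ⌈2.5 × 47⌉ = ⌈117.5⌉ = 118.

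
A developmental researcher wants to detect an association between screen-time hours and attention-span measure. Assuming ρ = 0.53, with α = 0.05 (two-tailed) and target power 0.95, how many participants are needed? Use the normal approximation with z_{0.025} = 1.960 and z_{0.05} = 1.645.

n = 41

Fisher's z: C = ½·ln((1+r)/(1−r)) = ½·ln(3.2553) = 0.5901.
n = ((z_{α/2} + z_β)/C)² + 3.
(1.960 + 1.645) / 0.5901 = 3.605 / 0.5901 = 6.109.
n = 6.109² + 3 = 37.32 + 3 = 40.3.
Round up.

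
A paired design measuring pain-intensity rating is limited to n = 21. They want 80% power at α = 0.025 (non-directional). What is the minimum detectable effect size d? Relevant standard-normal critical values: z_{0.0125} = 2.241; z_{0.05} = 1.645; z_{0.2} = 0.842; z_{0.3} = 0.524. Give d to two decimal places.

For a single sample (or paired design) of n = 21: d_min = (z_{α/2} + z_β)/√n.
z-sum = 2.241 + 0.842 = 3.083.
d_min = 3.083 / √21 = 3.083 / 4.583 = 0.673.

d_min ≈ 0.67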